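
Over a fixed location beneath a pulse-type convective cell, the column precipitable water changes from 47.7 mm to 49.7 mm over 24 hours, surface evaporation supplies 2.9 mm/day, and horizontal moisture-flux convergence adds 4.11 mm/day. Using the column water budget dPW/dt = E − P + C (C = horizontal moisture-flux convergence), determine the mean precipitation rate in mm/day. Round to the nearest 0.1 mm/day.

dPW/dt = (49.7 − 47.7) mm / (24/24 day) = +2.000 mm/day.
P = E + C − dPW/dt = 2.9 + (4.11) − (+2.000) = 5.0 mm/day.

P ≈ 5.0 mm/day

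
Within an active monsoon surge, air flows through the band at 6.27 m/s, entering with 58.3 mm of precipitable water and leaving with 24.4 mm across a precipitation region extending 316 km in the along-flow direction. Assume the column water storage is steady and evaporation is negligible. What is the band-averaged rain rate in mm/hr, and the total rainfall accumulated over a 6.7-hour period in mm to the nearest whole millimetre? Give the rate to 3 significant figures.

Column moisture flux per unit crosswind length is F = V × PW.
Inflow: F_in = 6.27 × 58.3 = 365.541 mm·m/s
Outflow: F_out = 6.27 × 24.4 = 152.988 mm·m/s
Steady-state rate R = (F_in − F_out)/L = (365.541 − 152.988) / 316000 m = 6.726e-04 mm/s.
R = 6.726e-04 × 3600 = 2.42 mm/hr.
Over 6.7 h: total = 2.42 × 6.7 = 16.214 ≈ 16 mm.

R ≈ 2.42 mm/hr; total ≈ 16 mm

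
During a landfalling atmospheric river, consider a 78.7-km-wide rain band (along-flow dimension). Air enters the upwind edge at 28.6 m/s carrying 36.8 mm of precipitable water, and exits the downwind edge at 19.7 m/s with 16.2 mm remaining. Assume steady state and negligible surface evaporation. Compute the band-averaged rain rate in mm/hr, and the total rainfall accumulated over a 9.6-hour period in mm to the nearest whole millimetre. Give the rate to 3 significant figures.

Column moisture flux per unit crosswind length is F = V × PW.
Inflow: F_in = 28.6 × 36.8 = 1052.48 mm·m/s
Outflow: F_out = 19.7 × 16.2 = 319.14 mm·m/s
Steady-state rate R = (F_in − F_out)/L = (1052.48 − 319.14) / 78700 m = 9.318e-03 mm/s.
R = 9.318e-03 × 3600 = 33.5 mm/hr.
Over 9.6 h: total = 33.5 × 9.6 = 321.6 ≈ 322 mm.

R ≈ 33.5 mm/hr; total ≈ 322 mm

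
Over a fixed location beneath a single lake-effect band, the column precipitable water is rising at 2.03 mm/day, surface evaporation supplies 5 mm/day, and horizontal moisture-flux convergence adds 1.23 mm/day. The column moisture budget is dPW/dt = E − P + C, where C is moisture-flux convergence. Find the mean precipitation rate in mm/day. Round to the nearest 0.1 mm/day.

P ≈ 4.2 mm/day

dPW/dt = +2.03 mm/day.
P = E + C − dPW/dt = 5 + (1.23) − (+2.03) = 4.2 mm/day.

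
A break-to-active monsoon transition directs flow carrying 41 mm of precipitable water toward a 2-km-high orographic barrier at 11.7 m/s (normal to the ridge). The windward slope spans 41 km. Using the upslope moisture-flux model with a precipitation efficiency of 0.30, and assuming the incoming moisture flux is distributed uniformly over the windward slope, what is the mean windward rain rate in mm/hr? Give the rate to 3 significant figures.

Incoming column moisture flux per unit ridge length: F = V × PW = 11.7 × 41 = 479.7 mm·m/s.
Spread over the 41 km slope with efficiency ε = 0.30: R = ε·F/W = 0.30 × 479.7 / 41000 m = 3.510e-03 mm/s.
R = 3.510e-03 × 3600 = 12.6 mm/hr.

R ≈ 12.6 mm/hr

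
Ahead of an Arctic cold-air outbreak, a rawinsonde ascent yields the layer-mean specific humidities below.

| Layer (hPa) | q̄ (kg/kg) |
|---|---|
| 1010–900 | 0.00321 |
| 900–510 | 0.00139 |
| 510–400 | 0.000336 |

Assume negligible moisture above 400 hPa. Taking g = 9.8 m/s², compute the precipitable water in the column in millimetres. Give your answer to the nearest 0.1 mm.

Precipitable water is the column-integrated vapour mass per unit area: PW = (1/g) Σ q̄ Δp, with q in kg/kg and Δp in Pa (1 kg/m² of water = 1 mm).
Layer 1010–900 hPa: Δp = 110 hPa = 11000 Pa, q̄ = 0.00321 kg/kg → 0.00321 × 11000 / 9.8 = 3.60 mm
Layer 900–510 hPa: Δp = 390 hPa = 39000 Pa, q̄ = 0.00139 kg/kg → 0.00139 × 39000 / 9.8 = 5.53 mm
Layer 510–400 hPa: Δp = 110 hPa = 11000 Pa, q̄ = 0.000336 kg/kg → 0.000336 × 11000 / 9.8 = 0.38 mm
PW = 3.60 + 5.53 + 0.38 = 9.51 ≈ 9.5 mm.

PW ≈ 9.5 mm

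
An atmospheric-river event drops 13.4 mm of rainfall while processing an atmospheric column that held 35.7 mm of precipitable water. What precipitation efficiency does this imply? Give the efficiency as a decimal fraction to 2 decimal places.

ε ≈ 0.38

ε = rainfall / PW = 13.4 / 35.7 = 0.38.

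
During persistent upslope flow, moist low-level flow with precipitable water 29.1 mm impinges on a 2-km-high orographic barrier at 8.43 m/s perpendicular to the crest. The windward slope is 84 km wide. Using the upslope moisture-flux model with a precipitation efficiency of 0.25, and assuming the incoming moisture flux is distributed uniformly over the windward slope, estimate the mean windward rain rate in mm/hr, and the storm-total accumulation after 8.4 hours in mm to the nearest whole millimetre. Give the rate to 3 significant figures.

Incoming column moisture flux per unit ridge length: F = V × PW = 8.43 × 29.1 = 245.313 mm·m/s.
Spread over the 84 km slope with efficiency ε = 0.25: R = ε·F/W = 0.25 × 245.313 / 84000 m = 7.301e-04 mm/s.
R = 7.301e-04 × 3600 = 2.63 mm/hr.
Over 8.4 h: total = 2.63 × 8.4 = 22.092 ≈ 22 mm.

R ≈ 2.63 mm/hr; total ≈ 22 mm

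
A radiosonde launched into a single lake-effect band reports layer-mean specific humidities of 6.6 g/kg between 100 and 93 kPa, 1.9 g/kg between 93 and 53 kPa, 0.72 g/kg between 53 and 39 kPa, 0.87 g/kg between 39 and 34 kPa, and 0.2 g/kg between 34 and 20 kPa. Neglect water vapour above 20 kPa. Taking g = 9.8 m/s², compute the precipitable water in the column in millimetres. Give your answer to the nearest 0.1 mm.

PW ≈ 14.2 mm

Precipitable water is the column-integrated vapour mass per unit area: PW = (1/g) Σ q̄ Δp, with q in kg/kg and Δp in Pa (1 kg/m² of water = 1 mm).
Layer 100–93 kPa: Δp = 70 hPa = 7000 Pa, q̄ = 0.0066 kg/kg → 0.0066 × 7000 / 9.8 = 4.71 mm
Layer 93–53 kPa: Δp = 400 hPa = 40000 Pa, q̄ = 0.0019 kg/kg → 0.0019 × 40000 / 9.8 = 7.76 mm
Layer 53–39 kPa: Δp = 140 hPa = 14000 Pa, q̄ = 0.00072 kg/kg → 0.00072 × 14000 / 9.8 = 1.03 mm
Layer 39–34 kPa: Δp = 50 hPa = 5000 Pa, q̄ = 0.00087 kg/kg → 0.00087 × 5000 / 9.8 = 0.44 mm
Layer 34–20 kPa: Δp = 140 hPa = 14000 Pa, q̄ = 0.0002 kg/kg → 0.0002 × 14000 / 9.8 = 0.29 mm
PW = 4.71 + 7.76 + 1.03 + 0.44 + 0.29 = 14.23 ≈ 14.2 mm.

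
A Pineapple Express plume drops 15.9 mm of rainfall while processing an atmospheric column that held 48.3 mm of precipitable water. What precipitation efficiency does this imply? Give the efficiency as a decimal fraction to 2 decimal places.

ε ≈ 0.33

ε = rainfall / PW = 15.9 / 48.3 = 0.33.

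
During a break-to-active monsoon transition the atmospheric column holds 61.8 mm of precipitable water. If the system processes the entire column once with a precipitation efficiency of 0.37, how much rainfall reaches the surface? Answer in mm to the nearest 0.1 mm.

rainfall ≈ 22.9 mm

Rainfall = ε × PW = 0.37 × 61.8 = 22.9 mm.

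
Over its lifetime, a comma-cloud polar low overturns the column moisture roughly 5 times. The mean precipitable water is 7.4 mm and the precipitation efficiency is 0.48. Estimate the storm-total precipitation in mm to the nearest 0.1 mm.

Each cycle deposits ε × PW = 0.48 × 7.4 = 3.552 mm.
Over 5 cycles: 5 × 3.552 = 17.8 mm.

precipitation ≈ 17.8 mm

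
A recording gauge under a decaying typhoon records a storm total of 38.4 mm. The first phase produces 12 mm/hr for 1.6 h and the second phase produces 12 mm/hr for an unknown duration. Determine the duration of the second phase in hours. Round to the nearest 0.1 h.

duration ≈ 1.6 h

Known phases: 12 × 1.6 = 19.2 mm.
Remaining depth = 38.4 − 19.2 = 19.2 mm.
Duration = 19.2 / 12 = 1.6 h.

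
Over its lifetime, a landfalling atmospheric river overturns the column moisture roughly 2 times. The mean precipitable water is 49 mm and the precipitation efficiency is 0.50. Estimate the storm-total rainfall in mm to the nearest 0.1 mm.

Each cycle deposits ε × PW = 0.50 × 49 = 24.5 mm.
Over 2 cycles: 2 × 24.5 = 49.0 mm.

rainfall ≈ 49.0 mm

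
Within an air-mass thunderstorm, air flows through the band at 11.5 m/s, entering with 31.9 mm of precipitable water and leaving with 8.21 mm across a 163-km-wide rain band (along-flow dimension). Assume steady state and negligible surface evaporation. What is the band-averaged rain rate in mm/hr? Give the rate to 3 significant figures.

R ≈ 6.02 mm/hr

Column moisture flux per unit crosswind length is F = V × PW.
Inflow: F_in = 11.5 × 31.9 = 366.85 mm·m/s
Outflow: F_out = 11.5 × 8.21 = 94.415 mm·m/s
Steady-state rate R = (F_in − F_out)/L = (366.85 − 94.415) / 163000 m = 1.671e-03 mm/s.
R = 1.671e-03 × 3600 = 6.02 mm/hr.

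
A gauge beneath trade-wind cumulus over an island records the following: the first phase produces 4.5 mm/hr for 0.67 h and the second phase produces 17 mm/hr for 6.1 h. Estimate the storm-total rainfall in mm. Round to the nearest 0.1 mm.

Total = Σ Rᵢ Δtᵢ = 4.5 × 0.67 + 17 × 6.1
      = 3.015 + 103.7 = 106.7 mm.

total ≈ 106.7 mm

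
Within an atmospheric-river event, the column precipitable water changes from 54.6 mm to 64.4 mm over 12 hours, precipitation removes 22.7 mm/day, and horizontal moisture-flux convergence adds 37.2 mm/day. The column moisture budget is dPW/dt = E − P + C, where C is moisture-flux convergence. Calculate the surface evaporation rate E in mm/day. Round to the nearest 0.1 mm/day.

dPW/dt = (64.4 − 54.6) mm / (12/24 day) = +19.600 mm/day.
E = dPW/dt + P − C = (+19.600) + 22.7 − (37.2) = 5.1 mm/day.

E ≈ 5.1 mm/day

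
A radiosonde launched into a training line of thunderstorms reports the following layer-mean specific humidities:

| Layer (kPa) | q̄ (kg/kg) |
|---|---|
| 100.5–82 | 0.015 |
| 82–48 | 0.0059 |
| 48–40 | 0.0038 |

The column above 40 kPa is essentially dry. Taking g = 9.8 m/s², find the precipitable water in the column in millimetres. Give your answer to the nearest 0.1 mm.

Precipitable water is the column-integrated vapour mass per unit area: PW = (1/g) Σ q̄ Δp, with q in kg/kg and Δp in Pa (1 kg/m² of water = 1 mm).
Layer 100.5–82 kPa: Δp = 185 hPa = 18500 Pa, q̄ = 0.015 kg/kg → 0.015 × 18500 / 9.8 = 28.32 mm
Layer 82–48 kPa: Δp = 340 hPa = 34000 Pa, q̄ = 0.0059 kg/kg → 0.0059 × 34000 / 9.8 = 20.47 mm
Layer 48–40 kPa: Δp = 80 hPa = 8000 Pa, q̄ = 0.0038 kg/kg → 0.0038 × 8000 / 9.8 = 3.10 mm
PW = 28.32 + 20.47 + 3.10 = 51.89 ≈ 51.9 mm.

PW ≈ 51.9 mm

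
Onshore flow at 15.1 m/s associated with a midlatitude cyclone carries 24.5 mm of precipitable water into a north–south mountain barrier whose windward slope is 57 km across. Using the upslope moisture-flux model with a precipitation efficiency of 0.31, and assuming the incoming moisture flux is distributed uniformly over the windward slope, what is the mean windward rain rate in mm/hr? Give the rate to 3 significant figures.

R ≈ 7.24 mm/hr

Incoming column moisture flux per unit ridge length: F = V × PW = 15.1 × 24.5 = 369.95 mm·m/s.
Spread over the 57 km slope with efficiency ε = 0.31: R = ε·F/W = 0.31 × 369.95 / 57000 m = 2.012e-03 mm/s.
R = 2.012e-03 × 3600 = 7.24 mm/hr.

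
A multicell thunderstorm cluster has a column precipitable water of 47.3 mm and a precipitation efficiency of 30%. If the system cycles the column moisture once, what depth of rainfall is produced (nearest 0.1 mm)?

Rainfall = ε × PW = 0.30 × 47.3 = 14.2 mm.

rainfall ≈ 14.2 mm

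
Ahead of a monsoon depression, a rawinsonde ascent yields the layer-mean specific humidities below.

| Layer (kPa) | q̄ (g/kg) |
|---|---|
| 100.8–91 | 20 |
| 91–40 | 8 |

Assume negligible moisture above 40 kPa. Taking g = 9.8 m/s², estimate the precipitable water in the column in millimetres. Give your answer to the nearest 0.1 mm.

Precipitable water is the column-integrated vapour mass per unit area: PW = (1/g) Σ q̄ Δp, with q in kg/kg and Δp in Pa (1 kg/m² of water = 1 mm).
Layer 100.8–91 kPa: Δp = 98 hPa = 9800 Pa, q̄ = 0.02 kg/kg → 0.02 × 9800 / 9.8 = 20.00 mm
Layer 91–40 kPa: Δp = 510 hPa = 51000 Pa, q̄ = 0.008 kg/kg → 0.008 × 51000 / 9.8 = 41.63 mm
PW = 20.00 + 41.63 = 61.63 ≈ 61.6 mm.

PW ≈ 61.6 mm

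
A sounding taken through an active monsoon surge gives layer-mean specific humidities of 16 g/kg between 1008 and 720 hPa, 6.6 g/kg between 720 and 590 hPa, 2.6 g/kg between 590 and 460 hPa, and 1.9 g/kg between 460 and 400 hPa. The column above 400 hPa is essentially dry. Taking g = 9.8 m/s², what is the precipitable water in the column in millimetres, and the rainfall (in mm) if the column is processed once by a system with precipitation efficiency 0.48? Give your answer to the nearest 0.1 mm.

PW ≈ 60.4 mm; rainfall ≈ 29.0 mm

Precipitable water is the column-integrated vapour mass per unit area: PW = (1/g) Σ q̄ Δp, with q in kg/kg and Δp in Pa (1 kg/m² of water = 1 mm).
Layer 1008–720 hPa: Δp = 288 hPa = 28800 Pa, q̄ = 0.016 kg/kg → 0.016 × 28800 / 9.8 = 47.02 mm
Layer 720–590 hPa: Δp = 130 hPa = 13000 Pa, q̄ = 0.0066 kg/kg → 0.0066 × 13000 / 9.8 = 8.76 mm
Layer 590–460 hPa: Δp = 130 hPa = 13000 Pa, q̄ = 0.0026 kg/kg → 0.0026 × 13000 / 9.8 = 3.45 mm
Layer 460–400 hPa: Δp = 60 hPa = 6000 Pa, q̄ = 0.0019 kg/kg → 0.0019 × 6000 / 9.8 = 1.16 mm
PW = 47.02 + 8.76 + 3.45 + 1.16 = 60.39 ≈ 60.4 mm.
Rainfall = ε × PW = 0.48 × 60.4 = 29.0 mm.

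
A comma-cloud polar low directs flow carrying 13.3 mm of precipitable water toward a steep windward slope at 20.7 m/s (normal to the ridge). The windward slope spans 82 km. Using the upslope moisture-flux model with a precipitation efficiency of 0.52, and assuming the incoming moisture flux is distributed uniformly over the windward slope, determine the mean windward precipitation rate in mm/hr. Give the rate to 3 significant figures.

Incoming column moisture flux per unit ridge length: F = V × PW = 20.7 × 13.3 = 275.31 mm·m/s.
Spread over the 82 km slope with efficiency ε = 0.52: R = ε·F/W = 0.52 × 275.31 / 82000 m = 1.746e-03 mm/s.
R = 1.746e-03 × 3600 = 6.29 mm/hr.

R ≈ 6.29 mm/hr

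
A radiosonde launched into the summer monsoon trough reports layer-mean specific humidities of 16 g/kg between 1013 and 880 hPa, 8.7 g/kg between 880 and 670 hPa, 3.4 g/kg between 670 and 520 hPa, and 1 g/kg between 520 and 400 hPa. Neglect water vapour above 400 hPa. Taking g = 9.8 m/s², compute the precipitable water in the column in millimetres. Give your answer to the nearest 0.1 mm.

Precipitable water is the column-integrated vapour mass per unit area: PW = (1/g) Σ q̄ Δp, with q in kg/kg and Δp in Pa (1 kg/m² of water = 1 mm).
Layer 1013–880 hPa: Δp = 133 hPa = 13300 Pa, q̄ = 0.016 kg/kg → 0.016 × 13300 / 9.8 = 21.71 mm
Layer 880–670 hPa: Δp = 210 hPa = 21000 Pa, q̄ = 0.0087 kg/kg → 0.0087 × 21000 / 9.8 = 18.64 mm
Layer 670–520 hPa: Δp = 150 hPa = 15000 Pa, q̄ = 0.0034 kg/kg → 0.0034 × 15000 / 9.8 = 5.20 mm
Layer 520–400 hPa: Δp = 120 hPa = 12000 Pa, q̄ = 0.001 kg/kg → 0.001 × 12000 / 9.8 = 1.22 mm
PW = 21.71 + 18.64 + 5.20 + 1.22 = 46.77 ≈ 46.8 mm.

PW ≈ 46.8 mm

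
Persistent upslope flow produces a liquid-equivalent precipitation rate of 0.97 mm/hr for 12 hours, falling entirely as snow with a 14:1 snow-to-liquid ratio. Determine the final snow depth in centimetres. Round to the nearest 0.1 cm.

Liquid-equivalent depth = 0.97 × 12 = 11.64 mm.
Snow depth = 11.64 mm × 14 = 162.96 mm = 16.3 cm.

snow depth ≈ 16.3 cm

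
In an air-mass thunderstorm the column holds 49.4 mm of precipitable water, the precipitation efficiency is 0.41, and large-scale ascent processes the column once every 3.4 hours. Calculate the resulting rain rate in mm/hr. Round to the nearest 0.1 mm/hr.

Each overturning extracts ε × PW = 0.41 × 49.4 = 20.254 mm.
Rate = ε·PW / τ = 20.254 / 3.4 h = 6.0 mm/hr.

R ≈ 6.0 mm/hr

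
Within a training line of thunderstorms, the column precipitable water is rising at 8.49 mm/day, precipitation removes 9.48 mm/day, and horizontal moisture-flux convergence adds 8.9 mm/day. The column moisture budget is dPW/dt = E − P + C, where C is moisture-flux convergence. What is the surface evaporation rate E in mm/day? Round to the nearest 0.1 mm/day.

E ≈ 9.1 mm/day

dPW/dt = +8.49 mm/day.
E = dPW/dt + P − C = (+8.49) + 9.48 − (8.9) = 9.1 mm/day.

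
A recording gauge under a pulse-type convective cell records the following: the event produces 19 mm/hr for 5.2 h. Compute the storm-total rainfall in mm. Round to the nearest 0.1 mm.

Total = Σ Rᵢ Δtᵢ = 19 × 5.2
      = 98.8 = 98.8 mm.

total ≈ 98.8 mm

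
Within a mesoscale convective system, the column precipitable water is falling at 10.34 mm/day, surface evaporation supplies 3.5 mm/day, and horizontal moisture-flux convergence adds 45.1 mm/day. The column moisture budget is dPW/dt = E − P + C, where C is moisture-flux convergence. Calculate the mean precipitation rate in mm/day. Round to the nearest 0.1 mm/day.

P ≈ 58.9 mm/day

dPW/dt = -10.34 mm/day.
P = E + C − dPW/dt = 3.5 + (45.1) − (-10.34) = 58.9 mm/day.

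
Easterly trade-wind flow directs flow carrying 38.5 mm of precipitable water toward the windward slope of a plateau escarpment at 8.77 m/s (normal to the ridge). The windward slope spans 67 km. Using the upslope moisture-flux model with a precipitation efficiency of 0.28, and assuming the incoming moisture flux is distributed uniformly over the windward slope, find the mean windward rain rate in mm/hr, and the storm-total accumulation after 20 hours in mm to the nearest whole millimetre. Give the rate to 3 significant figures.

R ≈ 5.08 mm/hr; total ≈ 102 mm

Incoming column moisture flux per unit ridge length: F = V × PW = 8.77 × 38.5 = 337.645 mm·m/s.
Spread over the 67 km slope with efficiency ε = 0.28: R = ε·F/W = 0.28 × 337.645 / 67000 m = 1.411e-03 mm/s.
R = 1.411e-03 × 3600 = 5.08 mm/hr.
Over 20 h: total = 5.08 × 20 = 101.6 ≈ 102 mm.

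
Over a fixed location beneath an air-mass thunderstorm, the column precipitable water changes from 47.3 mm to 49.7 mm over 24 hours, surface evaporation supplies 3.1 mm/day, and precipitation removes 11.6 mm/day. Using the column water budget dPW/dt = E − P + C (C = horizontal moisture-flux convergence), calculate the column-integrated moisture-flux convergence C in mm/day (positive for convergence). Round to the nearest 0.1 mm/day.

C ≈ 10.9 mm/day

dPW/dt = (49.7 − 47.3) mm / (24/24 day) = +2.400 mm/day.
C = dPW/dt − E + P = (+2.400) − 3.1 + 11.6 = 10.9 mm/day.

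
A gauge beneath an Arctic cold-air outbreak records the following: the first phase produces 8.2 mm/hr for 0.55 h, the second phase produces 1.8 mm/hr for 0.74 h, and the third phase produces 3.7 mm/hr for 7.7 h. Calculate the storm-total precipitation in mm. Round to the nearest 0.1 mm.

total ≈ 34.3 mm

Total = Σ Rᵢ Δtᵢ = 8.2 × 0.55 + 1.8 × 0.74 + 3.7 × 7.7
      = 4.51 + 1.332 + 28.49 = 34.3 mm.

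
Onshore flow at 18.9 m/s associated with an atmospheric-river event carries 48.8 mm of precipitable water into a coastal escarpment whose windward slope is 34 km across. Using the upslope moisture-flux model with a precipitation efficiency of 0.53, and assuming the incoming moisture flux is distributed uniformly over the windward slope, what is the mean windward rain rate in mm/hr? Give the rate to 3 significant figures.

Incoming column moisture flux per unit ridge length: F = V × PW = 18.9 × 48.8 = 922.32 mm·m/s.
Spread over the 34 km slope with efficiency ε = 0.53: R = ε·F/W = 0.53 × 922.32 / 34000 m = 1.438e-02 mm/s.
R = 1.438e-02 × 3600 = 51.8 mm/hr.

R ≈ 51.8 mm/hr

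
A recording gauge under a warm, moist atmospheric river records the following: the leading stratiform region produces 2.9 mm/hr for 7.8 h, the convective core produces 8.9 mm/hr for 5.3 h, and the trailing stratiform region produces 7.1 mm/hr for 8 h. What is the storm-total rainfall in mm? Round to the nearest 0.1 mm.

Total = Σ Rᵢ Δtᵢ = 2.9 × 7.8 + 8.9 × 5.3 + 7.1 × 8
      = 22.62 + 47.17 + 56.8 = 126.6 mm.

total ≈ 126.6 mm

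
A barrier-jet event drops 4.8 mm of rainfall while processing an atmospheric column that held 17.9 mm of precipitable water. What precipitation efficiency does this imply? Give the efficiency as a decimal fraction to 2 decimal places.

ε = rainfall / PW = 4.8 / 17.9 = 0.27.

ε ≈ 0.27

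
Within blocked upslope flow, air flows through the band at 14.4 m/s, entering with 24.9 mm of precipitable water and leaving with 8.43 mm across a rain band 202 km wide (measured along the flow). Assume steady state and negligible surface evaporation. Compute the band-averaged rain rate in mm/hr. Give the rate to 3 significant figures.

Column moisture flux per unit crosswind length is F = V × PW.
Inflow: F_in = 14.4 × 24.9 = 358.56 mm·m/s
Outflow: F_out = 14.4 × 8.43 = 121.392 mm·m/s
Steady-state rate R = (F_in − F_out)/L = (358.56 − 121.392) / 202000 m = 1.174e-03 mm/s.
R = 1.174e-03 × 3600 = 4.23 mm/hr.

R ≈ 4.23 mm/hr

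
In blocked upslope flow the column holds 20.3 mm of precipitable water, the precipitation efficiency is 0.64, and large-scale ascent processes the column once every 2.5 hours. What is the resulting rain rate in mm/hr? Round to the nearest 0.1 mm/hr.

Each overturning extracts ε × PW = 0.64 × 20.3 = 12.992 mm.
Rate = ε·PW / τ = 12.992 / 2.5 h = 5.2 mm/hr.

R ≈ 5.2 mm/hr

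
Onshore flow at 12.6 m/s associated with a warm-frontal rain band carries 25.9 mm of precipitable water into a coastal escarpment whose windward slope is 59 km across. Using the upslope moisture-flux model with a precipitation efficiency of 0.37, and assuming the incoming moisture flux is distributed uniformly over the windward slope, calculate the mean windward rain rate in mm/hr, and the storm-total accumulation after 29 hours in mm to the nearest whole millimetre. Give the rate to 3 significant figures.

R ≈ 7.37 mm/hr; total ≈ 214 mm

Incoming column moisture flux per unit ridge length: F = V × PW = 12.6 × 25.9 = 326.34 mm·m/s.
Spread over the 59 km slope with efficiency ε = 0.37: R = ε·F/W = 0.37 × 326.34 / 59000 m = 2.047e-03 mm/s.
R = 2.047e-03 × 3600 = 7.37 mm/hr.
Over 29 h: total = 7.37 × 29 = 213.73 ≈ 214 mm.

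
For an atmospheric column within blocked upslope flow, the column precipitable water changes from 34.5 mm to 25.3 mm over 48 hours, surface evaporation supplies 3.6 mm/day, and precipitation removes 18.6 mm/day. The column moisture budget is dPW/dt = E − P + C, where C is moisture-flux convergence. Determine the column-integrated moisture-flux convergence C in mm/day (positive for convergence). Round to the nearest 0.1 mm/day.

dPW/dt = (25.3 − 34.5) mm / (48/24 day) = -4.600 mm/day.
C = dPW/dt − E + P = (-4.600) − 3.6 + 18.6 = 10.4 mm/day.

C ≈ 10.4 mm/day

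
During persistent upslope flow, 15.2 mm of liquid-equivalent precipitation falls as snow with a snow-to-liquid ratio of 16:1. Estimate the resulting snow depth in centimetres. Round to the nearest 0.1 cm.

Snow depth = liquid × ratio = 15.2 mm × 16 = 243.2 mm = 24.3 cm.

snow depth ≈ 24.3 cm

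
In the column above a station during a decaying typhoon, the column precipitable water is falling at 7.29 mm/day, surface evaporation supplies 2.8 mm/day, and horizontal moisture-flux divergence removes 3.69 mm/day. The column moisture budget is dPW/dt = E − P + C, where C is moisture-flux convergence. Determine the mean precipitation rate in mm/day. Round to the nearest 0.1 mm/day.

dPW/dt = -7.29 mm/day.
P = E + C − dPW/dt = 2.8 + (-3.69) − (-7.29) = 6.4 mm/day.

P ≈ 6.4 mm/day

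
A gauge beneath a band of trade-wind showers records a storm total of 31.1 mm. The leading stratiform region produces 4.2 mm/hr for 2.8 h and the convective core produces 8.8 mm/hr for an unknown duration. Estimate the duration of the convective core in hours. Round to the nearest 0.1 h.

duration ≈ 2.2 h

Known phases: 4.2 × 2.8 = 11.76 mm.
Remaining depth = 31.1 − 11.76 = 19.34 mm.
Duration = 19.34 / 8.8 = 2.2 h.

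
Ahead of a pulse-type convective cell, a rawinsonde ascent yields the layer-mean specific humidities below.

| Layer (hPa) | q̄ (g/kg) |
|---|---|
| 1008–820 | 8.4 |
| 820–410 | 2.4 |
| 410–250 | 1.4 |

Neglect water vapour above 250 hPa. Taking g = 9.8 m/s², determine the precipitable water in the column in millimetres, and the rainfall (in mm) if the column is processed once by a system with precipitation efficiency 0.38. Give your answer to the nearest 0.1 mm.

Precipitable water is the column-integrated vapour mass per unit area: PW = (1/g) Σ q̄ Δp, with q in kg/kg and Δp in Pa (1 kg/m² of water = 1 mm).
Layer 1008–820 hPa: Δp = 188 hPa = 18800 Pa, q̄ = 0.0084 kg/kg → 0.0084 × 18800 / 9.8 = 16.11 mm
Layer 820–410 hPa: Δp = 410 hPa = 41000 Pa, q̄ = 0.0024 kg/kg → 0.0024 × 41000 / 9.8 = 10.04 mm
Layer 410–250 hPa: Δp = 160 hPa = 16000 Pa, q̄ = 0.0014 kg/kg → 0.0014 × 16000 / 9.8 = 2.29 mm
PW = 16.11 + 10.04 + 2.29 = 28.44 ≈ 28.4 mm.
Rainfall = ε × PW = 0.38 × 28.4 = 10.8 mm.

PW ≈ 28.4 mm; rainfall ≈ 10.8 mm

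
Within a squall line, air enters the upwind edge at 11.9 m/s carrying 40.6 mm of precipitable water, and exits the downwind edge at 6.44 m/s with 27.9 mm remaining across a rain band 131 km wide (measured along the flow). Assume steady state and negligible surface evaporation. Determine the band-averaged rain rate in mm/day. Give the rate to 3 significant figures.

Column moisture flux per unit crosswind length is F = V × PW.
Inflow: F_in = 11.9 × 40.6 = 483.14 mm·m/s
Outflow: F_out = 6.44 × 27.9 = 179.676 mm·m/s
Steady-state rate R = (F_in − F_out)/L = (483.14 − 179.676) / 131000 m = 2.317e-03 mm/s.
R = 2.317e-03 × 3600 × 24 = 200 mm/day.

R ≈ 200 mm/day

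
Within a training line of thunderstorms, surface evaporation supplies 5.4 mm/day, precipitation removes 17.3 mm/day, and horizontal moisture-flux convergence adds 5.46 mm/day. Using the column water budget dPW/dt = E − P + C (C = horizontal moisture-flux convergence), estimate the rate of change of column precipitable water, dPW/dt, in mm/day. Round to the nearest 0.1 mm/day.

dPW/dt ≈ -6.4 mm/day

dPW/dt = E − P + C = 5.4 − 17.3 + (5.46) = -6.4 mm/day.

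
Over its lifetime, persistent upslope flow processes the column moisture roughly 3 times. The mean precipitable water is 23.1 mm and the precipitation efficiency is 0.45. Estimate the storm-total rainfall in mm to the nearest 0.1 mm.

rainfall ≈ 31.2 mm

Each cycle deposits ε × PW = 0.45 × 23.1 = 10.395 mm.
Over 3 cycles: 3 × 10.395 = 31.2 mm.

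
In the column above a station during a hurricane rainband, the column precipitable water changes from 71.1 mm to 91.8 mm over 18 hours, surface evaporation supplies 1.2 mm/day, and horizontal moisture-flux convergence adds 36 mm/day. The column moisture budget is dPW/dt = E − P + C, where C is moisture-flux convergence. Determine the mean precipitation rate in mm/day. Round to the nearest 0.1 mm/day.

P ≈ 9.6 mm/day

dPW/dt = (91.8 − 71.1) mm / (18/24 day) = +27.600 mm/day.
P = E + C − dPW/dt = 1.2 + (36) − (+27.600) = 9.6 mm/day.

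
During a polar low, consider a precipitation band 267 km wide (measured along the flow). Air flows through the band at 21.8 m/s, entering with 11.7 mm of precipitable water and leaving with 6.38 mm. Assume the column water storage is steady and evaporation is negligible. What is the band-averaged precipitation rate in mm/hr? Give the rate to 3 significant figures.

Column moisture flux per unit crosswind length is F = V × PW.
Inflow: F_in = 21.8 × 11.7 = 255.06 mm·m/s
Outflow: F_out = 21.8 × 6.38 = 139.084 mm·m/s
Steady-state rate R = (F_in − F_out)/L = (255.06 − 139.084) / 267000 m = 4.344e-04 mm/s.
R = 4.344e-04 × 3600 = 1.56 mm/hr.

R ≈ 1.56 mm/hr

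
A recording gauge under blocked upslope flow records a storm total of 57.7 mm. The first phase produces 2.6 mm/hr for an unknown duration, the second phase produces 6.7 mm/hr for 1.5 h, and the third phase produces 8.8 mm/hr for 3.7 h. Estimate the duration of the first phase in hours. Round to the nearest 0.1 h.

Known phases: 6.7 × 1.5 + 8.8 × 3.7 = 10.05 + 32.56 = 42.61 mm.
Remaining depth = 57.7 − 42.61 = 15.09 mm.
Duration = 15.09 / 2.6 = 5.8 h.

duration ≈ 5.8 h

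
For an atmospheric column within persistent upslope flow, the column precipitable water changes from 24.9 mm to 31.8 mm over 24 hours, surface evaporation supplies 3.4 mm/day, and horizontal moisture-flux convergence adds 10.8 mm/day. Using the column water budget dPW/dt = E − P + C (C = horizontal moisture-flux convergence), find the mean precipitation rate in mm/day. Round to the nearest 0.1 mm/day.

dPW/dt = (31.8 − 24.9) mm / (24/24 day) = +6.900 mm/day.
P = E + C − dPW/dt = 3.4 + (10.8) − (+6.900) = 7.3 mm/day.

P ≈ 7.3 mm/day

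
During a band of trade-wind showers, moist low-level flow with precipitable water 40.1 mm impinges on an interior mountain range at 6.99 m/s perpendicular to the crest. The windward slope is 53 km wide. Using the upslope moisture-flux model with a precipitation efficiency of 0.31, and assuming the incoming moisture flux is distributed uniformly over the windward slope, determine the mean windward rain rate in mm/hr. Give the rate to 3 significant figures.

Incoming column moisture flux per unit ridge length: F = V × PW = 6.99 × 40.1 = 280.299 mm·m/s.
Spread over the 53 km slope with efficiency ε = 0.31: R = ε·F/W = 0.31 × 280.299 / 53000 m = 1.639e-03 mm/s.
R = 1.639e-03 × 3600 = 5.90 mm/hr.

R ≈ 5.90 mm/hr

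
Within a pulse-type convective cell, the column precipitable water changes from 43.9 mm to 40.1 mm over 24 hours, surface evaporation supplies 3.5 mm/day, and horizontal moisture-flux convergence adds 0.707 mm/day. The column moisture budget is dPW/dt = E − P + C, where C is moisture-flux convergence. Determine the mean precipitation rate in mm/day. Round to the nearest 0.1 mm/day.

dPW/dt = (40.1 − 43.9) mm / (24/24 day) = -3.800 mm/day.
P = E + C − dPW/dt = 3.5 + (0.707) − (-3.800) = 8.0 mm/day.

P ≈ 8.0 mm/day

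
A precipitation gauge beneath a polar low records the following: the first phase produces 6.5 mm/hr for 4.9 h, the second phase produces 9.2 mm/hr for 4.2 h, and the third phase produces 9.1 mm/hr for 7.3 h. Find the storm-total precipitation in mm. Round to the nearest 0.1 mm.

total ≈ 136.9 mm

Total = Σ Rᵢ Δtᵢ = 6.5 × 4.9 + 9.2 × 4.2 + 9.1 × 7.3
      = 31.85 + 38.64 + 66.43 = 136.9 mm.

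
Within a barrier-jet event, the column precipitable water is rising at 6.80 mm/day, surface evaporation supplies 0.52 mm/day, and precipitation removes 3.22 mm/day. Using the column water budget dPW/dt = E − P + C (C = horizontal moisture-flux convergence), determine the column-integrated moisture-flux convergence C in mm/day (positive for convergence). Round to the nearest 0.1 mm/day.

C ≈ 9.5 mm/day

dPW/dt = +6.80 mm/day.
C = dPW/dt − E + P = (+6.80) − 0.52 + 3.22 = 9.5 mm/day.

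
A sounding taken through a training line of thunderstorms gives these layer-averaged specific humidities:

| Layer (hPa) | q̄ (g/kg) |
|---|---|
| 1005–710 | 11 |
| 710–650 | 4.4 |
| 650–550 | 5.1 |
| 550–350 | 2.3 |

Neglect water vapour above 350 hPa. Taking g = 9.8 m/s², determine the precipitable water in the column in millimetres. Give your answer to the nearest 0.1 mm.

PW ≈ 45.7 mm

Precipitable water is the column-integrated vapour mass per unit area: PW = (1/g) Σ q̄ Δp, with q in kg/kg and Δp in Pa (1 kg/m² of water = 1 mm).
Layer 1005–710 hPa: Δp = 295 hPa = 29500 Pa, q̄ = 0.011 kg/kg → 0.011 × 29500 / 9.8 = 33.11 mm
Layer 710–650 hPa: Δp = 60 hPa = 6000 Pa, q̄ = 0.0044 kg/kg → 0.0044 × 6000 / 9.8 = 2.69 mm
Layer 650–550 hPa: Δp = 100 hPa = 10000 Pa, q̄ = 0.0051 kg/kg → 0.0051 × 10000 / 9.8 = 5.20 mm
Layer 550–350 hPa: Δp = 200 hPa = 20000 Pa, q̄ = 0.0023 kg/kg → 0.0023 × 20000 / 9.8 = 4.69 mm
PW = 33.11 + 2.69 + 5.20 + 4.69 = 45.69 ≈ 45.7 mm.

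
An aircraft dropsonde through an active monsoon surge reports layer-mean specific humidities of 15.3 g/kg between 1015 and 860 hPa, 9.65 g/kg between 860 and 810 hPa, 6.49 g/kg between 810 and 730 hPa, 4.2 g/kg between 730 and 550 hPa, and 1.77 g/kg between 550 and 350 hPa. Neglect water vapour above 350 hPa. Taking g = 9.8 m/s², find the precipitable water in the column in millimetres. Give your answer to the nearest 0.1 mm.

Precipitable water is the column-integrated vapour mass per unit area: PW = (1/g) Σ q̄ Δp, with q in kg/kg and Δp in Pa (1 kg/m² of water = 1 mm).
Layer 1015–860 hPa: Δp = 155 hPa = 15500 Pa, q̄ = 0.0153 kg/kg → 0.0153 × 15500 / 9.8 = 24.20 mm
Layer 860–810 hPa: Δp = 50 hPa = 5000 Pa, q̄ = 0.00965 kg/kg → 0.00965 × 5000 / 9.8 = 4.92 mm
Layer 810–730 hPa: Δp = 80 hPa = 8000 Pa, q̄ = 0.00649 kg/kg → 0.00649 × 8000 / 9.8 = 5.30 mm
Layer 730–550 hPa: Δp = 180 hPa = 18000 Pa, q̄ = 0.0042 kg/kg → 0.0042 × 18000 / 9.8 = 7.71 mm
Layer 550–350 hPa: Δp = 200 hPa = 20000 Pa, q̄ = 0.00177 kg/kg → 0.00177 × 20000 / 9.8 = 3.61 mm
PW = 24.20 + 4.92 + 5.30 + 7.71 + 3.61 = 45.74 ≈ 45.7 mm.

PW ≈ 45.7 mm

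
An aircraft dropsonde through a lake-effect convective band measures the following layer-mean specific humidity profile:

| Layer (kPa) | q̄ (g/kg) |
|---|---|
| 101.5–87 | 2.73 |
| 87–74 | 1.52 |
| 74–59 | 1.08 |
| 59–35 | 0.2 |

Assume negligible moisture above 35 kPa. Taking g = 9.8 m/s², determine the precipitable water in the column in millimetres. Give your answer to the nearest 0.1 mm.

Precipitable water is the column-integrated vapour mass per unit area: PW = (1/g) Σ q̄ Δp, with q in kg/kg and Δp in Pa (1 kg/m² of water = 1 mm).
Layer 101.5–87 kPa: Δp = 145 hPa = 14500 Pa, q̄ = 0.00273 kg/kg → 0.00273 × 14500 / 9.8 = 4.04 mm
Layer 87–74 kPa: Δp = 130 hPa = 13000 Pa, q̄ = 0.00152 kg/kg → 0.00152 × 13000 / 9.8 = 2.02 mm
Layer 74–59 kPa: Δp = 150 hPa = 15000 Pa, q̄ = 0.00108 kg/kg → 0.00108 × 15000 / 9.8 = 1.65 mm
Layer 59–35 kPa: Δp = 240 hPa = 24000 Pa, q̄ = 0.0002 kg/kg → 0.0002 × 24000 / 9.8 = 0.49 mm
PW = 4.04 + 2.02 + 1.65 + 0.49 = 8.20 ≈ 8.2 mm.

PW ≈ 8.2 mm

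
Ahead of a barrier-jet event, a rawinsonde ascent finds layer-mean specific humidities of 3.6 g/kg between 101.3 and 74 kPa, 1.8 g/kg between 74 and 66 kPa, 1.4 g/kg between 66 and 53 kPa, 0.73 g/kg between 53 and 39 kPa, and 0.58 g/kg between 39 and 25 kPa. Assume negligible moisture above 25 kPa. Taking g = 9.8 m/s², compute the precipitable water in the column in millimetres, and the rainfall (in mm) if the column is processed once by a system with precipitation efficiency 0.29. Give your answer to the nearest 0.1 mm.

PW ≈ 15.2 mm; rainfall ≈ 4.4 mm

Precipitable water is the column-integrated vapour mass per unit area: PW = (1/g) Σ q̄ Δp, with q in kg/kg and Δp in Pa (1 kg/m² of water = 1 mm).
Layer 101.3–74 kPa: Δp = 273 hPa = 27300 Pa, q̄ = 0.0036 kg/kg → 0.0036 × 27300 / 9.8 = 10.03 mm
Layer 74–66 kPa: Δp = 80 hPa = 8000 Pa, q̄ = 0.0018 kg/kg → 0.0018 × 8000 / 9.8 = 1.47 mm
Layer 66–53 kPa: Δp = 130 hPa = 13000 Pa, q̄ = 0.0014 kg/kg → 0.0014 × 13000 / 9.8 = 1.86 mm
Layer 53–39 kPa: Δp = 140 hPa = 14000 Pa, q̄ = 0.00073 kg/kg → 0.00073 × 14000 / 9.8 = 1.04 mm
Layer 39–25 kPa: Δp = 140 hPa = 14000 Pa, q̄ = 0.00058 kg/kg → 0.00058 × 14000 / 9.8 = 0.83 mm
PW = 10.03 + 1.47 + 1.86 + 1.04 + 0.83 = 15.23 ≈ 15.2 mm.
Rainfall = ε × PW = 0.29 × 15.2 = 4.4 mm.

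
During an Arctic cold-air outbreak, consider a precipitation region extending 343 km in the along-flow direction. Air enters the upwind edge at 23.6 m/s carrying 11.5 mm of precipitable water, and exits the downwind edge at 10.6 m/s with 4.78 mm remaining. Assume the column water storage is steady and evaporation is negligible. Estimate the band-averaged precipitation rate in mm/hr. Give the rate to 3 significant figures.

R ≈ 2.32 mm/hr

Column moisture flux per unit crosswind length is F = V × PW.
Inflow: F_in = 23.6 × 11.5 = 271.4 mm·m/s
Outflow: F_out = 10.6 × 4.78 = 50.668 mm·m/s
Steady-state rate R = (F_in − F_out)/L = (271.4 − 50.668) / 343000 m = 6.435e-04 mm/s.
R = 6.435e-04 × 3600 = 2.32 mm/hr.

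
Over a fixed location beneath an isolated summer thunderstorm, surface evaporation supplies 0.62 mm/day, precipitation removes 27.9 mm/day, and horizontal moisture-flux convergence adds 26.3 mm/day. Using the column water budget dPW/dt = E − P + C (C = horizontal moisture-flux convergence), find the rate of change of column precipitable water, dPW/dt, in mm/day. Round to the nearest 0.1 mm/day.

dPW/dt ≈ -1.0 mm/day

dPW/dt = E − P + C = 0.62 − 27.9 + (26.3) = -1.0 mm/day.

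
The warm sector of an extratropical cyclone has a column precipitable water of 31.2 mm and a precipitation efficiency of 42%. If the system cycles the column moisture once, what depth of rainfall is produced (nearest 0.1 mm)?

rainfall ≈ 13.1 mm

Rainfall = ε × PW = 0.42 × 31.2 = 13.1 mm.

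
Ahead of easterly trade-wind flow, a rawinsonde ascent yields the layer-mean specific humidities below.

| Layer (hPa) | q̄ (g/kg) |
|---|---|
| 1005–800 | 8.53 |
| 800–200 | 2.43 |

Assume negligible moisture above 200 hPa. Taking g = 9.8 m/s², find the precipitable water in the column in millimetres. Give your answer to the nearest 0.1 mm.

Precipitable water is the column-integrated vapour mass per unit area: PW = (1/g) Σ q̄ Δp, with q in kg/kg and Δp in Pa (1 kg/m² of water = 1 mm).
Layer 1005–800 hPa: Δp = 205 hPa = 20500 Pa, q̄ = 0.00853 kg/kg → 0.00853 × 20500 / 9.8 = 17.84 mm
Layer 800–200 hPa: Δp = 600 hPa = 60000 Pa, q̄ = 0.00243 kg/kg → 0.00243 × 60000 / 9.8 = 14.88 mm
PW = 17.84 + 14.88 = 32.72 ≈ 32.7 mm.

PW ≈ 32.7 mm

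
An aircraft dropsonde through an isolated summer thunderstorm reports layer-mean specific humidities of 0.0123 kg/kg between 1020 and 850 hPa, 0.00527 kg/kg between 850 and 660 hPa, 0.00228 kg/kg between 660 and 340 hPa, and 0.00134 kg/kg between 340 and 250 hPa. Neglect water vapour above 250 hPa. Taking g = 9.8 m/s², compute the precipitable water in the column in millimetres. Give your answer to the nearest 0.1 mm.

PW ≈ 40.2 mm

Precipitable water is the column-integrated vapour mass per unit area: PW = (1/g) Σ q̄ Δp, with q in kg/kg and Δp in Pa (1 kg/m² of water = 1 mm).
Layer 1020–850 hPa: Δp = 170 hPa = 17000 Pa, q̄ = 0.0123 kg/kg → 0.0123 × 17000 / 9.8 = 21.34 mm
Layer 850–660 hPa: Δp = 190 hPa = 19000 Pa, q̄ = 0.00527 kg/kg → 0.00527 × 19000 / 9.8 = 10.22 mm
Layer 660–340 hPa: Δp = 320 hPa = 32000 Pa, q̄ = 0.00228 kg/kg → 0.00228 × 32000 / 9.8 = 7.44 mm
Layer 340–250 hPa: Δp = 90 hPa = 9000 Pa, q̄ = 0.00134 kg/kg → 0.00134 × 9000 / 9.8 = 1.23 mm
PW = 21.34 + 10.22 + 7.44 + 1.23 = 40.23 ≈ 40.2 mm.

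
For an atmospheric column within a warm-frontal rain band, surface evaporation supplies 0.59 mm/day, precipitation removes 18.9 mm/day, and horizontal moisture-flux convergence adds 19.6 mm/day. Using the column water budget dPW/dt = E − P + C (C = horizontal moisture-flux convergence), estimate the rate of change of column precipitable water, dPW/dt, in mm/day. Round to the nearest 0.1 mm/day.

dPW/dt = E − P + C = 0.59 − 18.9 + (19.6) = 1.3 mm/day.

dPW/dt ≈ 1.3 mm/day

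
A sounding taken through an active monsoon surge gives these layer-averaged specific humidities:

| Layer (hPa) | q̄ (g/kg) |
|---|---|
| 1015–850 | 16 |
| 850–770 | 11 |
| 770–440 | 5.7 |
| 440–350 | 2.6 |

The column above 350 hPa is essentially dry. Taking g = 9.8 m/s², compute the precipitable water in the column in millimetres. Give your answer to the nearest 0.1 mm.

PW ≈ 57.5 mm

Precipitable water is the column-integrated vapour mass per unit area: PW = (1/g) Σ q̄ Δp, with q in kg/kg and Δp in Pa (1 kg/m² of water = 1 mm).
Layer 1015–850 hPa: Δp = 165 hPa = 16500 Pa, q̄ = 0.016 kg/kg → 0.016 × 16500 / 9.8 = 26.94 mm
Layer 850–770 hPa: Δp = 80 hPa = 8000 Pa, q̄ = 0.011 kg/kg → 0.011 × 8000 / 9.8 = 8.98 mm
Layer 770–440 hPa: Δp = 330 hPa = 33000 Pa, q̄ = 0.0057 kg/kg → 0.0057 × 33000 / 9.8 = 19.19 mm
Layer 440–350 hPa: Δp = 90 hPa = 9000 Pa, q̄ = 0.0026 kg/kg → 0.0026 × 9000 / 9.8 = 2.39 mm
PW = 26.94 + 8.98 + 19.19 + 2.39 = 57.50 ≈ 57.5 mm.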